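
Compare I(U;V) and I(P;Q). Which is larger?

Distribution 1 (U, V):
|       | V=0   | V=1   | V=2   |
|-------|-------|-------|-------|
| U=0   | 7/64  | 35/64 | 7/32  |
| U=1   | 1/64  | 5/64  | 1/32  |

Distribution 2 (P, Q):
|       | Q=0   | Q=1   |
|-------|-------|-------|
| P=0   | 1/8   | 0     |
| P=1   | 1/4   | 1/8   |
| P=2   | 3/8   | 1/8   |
Distribution 1 (U, V):
Marginal P(U) (row sums):
  P(U=0) = 7/64 + 35/64 + 7/32 = 7/8
  P(U=1) = 1/64 + 5/64 + 1/32 = 1/8
Marginal P(V) (column sums):
  P(V=0) = 7/64 + 1/64 = 1/8
  P(V=1) = 35/64 + 5/64 = 5/8
  P(V=2) = 7/32 + 1/32 = 1/4

H(U) = -[(7/8)·log₂(7/8) + (1/8)·log₂(1/8)]
  = 0.1686 + 0.3750
  = 0.5436 bits
H(V) = -[(1/8)·log₂(1/8) + (5/8)·log₂(5/8) + (1/4)·log₂(1/4)]
  = 0.3750 + 0.4238 + 0.5000
  = 1.2988 bits
H(U,V) = -[(7/64)·log₂(7/64) + (35/64)·log₂(35/64) + (7/32)·log₂(7/32) + (1/64)·log₂(1/64) + (5/64)·log₂(5/64) + (1/32)·log₂(1/32)]
  = 0.3492 + 0.4762 + 0.4796 + 0.0938 + 0.2873 + 0.1563
  = 1.8424 bits

I(U;V) = H(U) + H(V) - H(U,V)
  = 0.5436 + 1.2988 - 1.8424
  = 0.0000 bits

Distribution 2 (P, Q):
Marginal P(P) (row sums):
  P(P=0) = 1/8 + 0 = 1/8
  P(P=1) = 1/4 + 1/8 = 3/8
  P(P=2) = 3/8 + 1/8 = 1/2
Marginal P(Q) (column sums):
  P(Q=0) = 1/8 + 1/4 + 3/8 = 3/4
  P(Q=1) = 0 + 1/8 + 1/8 = 1/4

H(P) = -[(1/8)·log₂(1/8) + (3/8)·log₂(3/8) + (1/2)·log₂(1/2)]
  = 0.3750 + 0.5306 + 0.5000
  = 1.4056 bits
H(Q) = -[(3/4)·log₂(3/4) + (1/4)·log₂(1/4)]
  = 0.3113 + 0.5000
  = 0.8113 bits
H(P,Q) = -[(1/8)·log₂(1/8) + (1/4)·log₂(1/4) + (1/8)·log₂(1/8) + (3/8)·log₂(3/8) + (1/8)·log₂(1/8)]
  = 0.3750 + 0.5000 + 0.3750 + 0.5306 + 0.3750
  = 2.1556 bits

I(P;Q) = H(P) + H(Q) - H(P,Q)
  = 1.4056 + 0.8113 - 2.1556
  = 0.0613 bits

I(P;Q) = 0.0613 bits > I(U;V) = 0.0000 bits, so (P, Q) has the higher mutual information (stronger dependence).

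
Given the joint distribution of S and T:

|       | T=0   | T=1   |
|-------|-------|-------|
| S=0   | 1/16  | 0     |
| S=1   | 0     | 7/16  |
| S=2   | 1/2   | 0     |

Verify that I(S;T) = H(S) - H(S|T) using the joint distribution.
Left side, from I(S;T) = H(S) + H(T) - H(S,T):
Marginal P(S) (row sums):
  P(S=0) = 1/16 + 0 = 1/16
  P(S=1) = 0 + 7/16 = 7/16
  P(S=2) = 1/2 + 0 = 1/2
Marginal P(T) (column sums):
  P(T=0) = 1/16 + 0 + 1/2 = 9/16
  P(T=1) = 0 + 7/16 + 0 = 7/16

H(S) = -[(1/16)·log₂(1/16) + (7/16)·log₂(7/16) + (1/2)·log₂(1/2)]
  = 0.2500 + 0.5218 + 0.5000
  = 1.2718 bits
H(T) = -[(9/16)·log₂(9/16) + (7/16)·log₂(7/16)]
  = 0.4669 + 0.5218
  = 0.9887 bits
H(S,T) = -[(1/16)·log₂(1/16) + (7/16)·log₂(7/16) + (1/2)·log₂(1/2)]
  = 0.2500 + 0.5218 + 0.5000
  = 1.2718 bits

I(S;T) = H(S) + H(T) - H(S,T)
  = 1.2718 + 0.9887 - 1.2718
  = 0.9887 bits

Right side, with H(S|T) computed directly from the conditional probabilities:
H(S|T) = -Σ P(S,T)·log₂ P(S|T), where P(S|T) = P(S,T) / P(T)
  (cells with P(S,T) = 0 contribute 0)
  (S=0,T=0): P(S|T) = (1/16)/(9/16) = 1/9;  -(1/16)·log₂(1/9) = 0.1981
  (S=1,T=1): P(S|T) = (7/16)/(7/16) = 1;  -(7/16)·log₂(1) = 0.0000
  (S=2,T=0): P(S|T) = (1/2)/(9/16) = 8/9;  -(1/2)·log₂(8/9) = 0.0850
H(S|T) = 0.1981 + 0.0000 + 0.0850
  = 0.2831 bits
H(S) - H(S|T) = 1.2718 - 0.2831 = 0.9887 bits

Both sides equal 0.9887 bits, so I(S;T) = H(S) - H(S|T) ✓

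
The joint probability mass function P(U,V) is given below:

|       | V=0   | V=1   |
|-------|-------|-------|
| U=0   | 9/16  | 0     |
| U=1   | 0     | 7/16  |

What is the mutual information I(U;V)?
Marginal P(U) (row sums):
  P(U=0) = 9/16 + 0 = 9/16
  P(U=1) = 0 + 7/16 = 7/16
Marginal P(V) (column sums):
  P(V=0) = 9/16 + 0 = 9/16
  P(V=1) = 0 + 7/16 = 7/16

H(U) = -[(9/16)·log₂(9/16) + (7/16)·log₂(7/16)]
  = 0.4669 + 0.5218
  = 0.9887 bits
H(V) = -[(9/16)·log₂(9/16) + (7/16)·log₂(7/16)]
  = 0.4669 + 0.5218
  = 0.9887 bits
H(U,V) = -[(9/16)·log₂(9/16) + (7/16)·log₂(7/16)]
  = 0.4669 + 0.5218
  = 0.9887 bits

I(U;V) = H(U) + H(V) - H(U,V)
  = 0.9887 + 0.9887 - 0.9887
  = 0.9887 bits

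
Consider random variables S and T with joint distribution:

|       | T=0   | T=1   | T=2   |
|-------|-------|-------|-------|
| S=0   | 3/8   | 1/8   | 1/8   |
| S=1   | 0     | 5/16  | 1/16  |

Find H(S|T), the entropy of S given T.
Marginal P(T) (column sums):
  P(T=0) = 3/8 + 0 = 3/8
  P(T=1) = 1/8 + 5/16 = 7/16
  P(T=2) = 1/8 + 1/16 = 3/16

H(S|T) = -Σ P(S,T)·log₂ P(S|T), where P(S|T) = P(S,T) / P(T)
  (cells with P(S,T) = 0 contribute 0)
  (S=0,T=0): P(S|T) = (3/8)/(3/8) = 1;  -(3/8)·log₂(1) = 0.0000
  (S=0,T=1): P(S|T) = (1/8)/(7/16) = 2/7;  -(1/8)·log₂(2/7) = 0.2259
  (S=0,T=2): P(S|T) = (1/8)/(3/16) = 2/3;  -(1/8)·log₂(2/3) = 0.0731
  (S=1,T=1): P(S|T) = (5/16)/(7/16) = 5/7;  -(5/16)·log₂(5/7) = 0.1517
  (S=1,T=2): P(S|T) = (1/16)/(3/16) = 1/3;  -(1/16)·log₂(1/3) = 0.0991
H(S|T) = 0.0000 + 0.2259 + 0.0731 + 0.1517 + 0.0991
  = 0.5498 bits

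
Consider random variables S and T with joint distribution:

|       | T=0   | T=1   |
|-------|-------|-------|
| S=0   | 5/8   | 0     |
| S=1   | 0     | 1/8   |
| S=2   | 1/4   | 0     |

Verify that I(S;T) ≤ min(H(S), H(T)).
Marginal P(S) (row sums):
  P(S=0) = 5/8 + 0 = 5/8
  P(S=1) = 0 + 1/8 = 1/8
  P(S=2) = 1/4 + 0 = 1/4
Marginal P(T) (column sums):
  P(T=0) = 5/8 + 0 + 1/4 = 7/8
  P(T=1) = 0 + 1/8 + 0 = 1/8

H(S) = -[(5/8)·log₂(5/8) + (1/8)·log₂(1/8) + (1/4)·log₂(1/4)]
  = 0.4238 + 0.3750 + 0.5000
  = 1.2988 bits
H(T) = -[(7/8)·log₂(7/8) + (1/8)·log₂(1/8)]
  = 0.1686 + 0.3750
  = 0.5436 bits
H(S,T) = -[(5/8)·log₂(5/8) + (1/8)·log₂(1/8) + (1/4)·log₂(1/4)]
  = 0.4238 + 0.3750 + 0.5000
  = 1.2988 bits

I(S;T) = H(S) + H(T) - H(S,T)
  = 1.2988 + 0.5436 - 1.2988
  = 0.5436 bits

min(H(S), H(T)) = min(1.2988, 0.5436) = 0.5436 bits
Since 0.5436 ≤ 0.5436, the bound is satisfied ✓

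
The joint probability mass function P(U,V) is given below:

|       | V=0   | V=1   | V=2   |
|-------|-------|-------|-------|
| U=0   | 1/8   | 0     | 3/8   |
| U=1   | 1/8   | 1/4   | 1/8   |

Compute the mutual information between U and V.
Marginal P(U) (row sums):
  P(U=0) = 1/8 + 0 + 3/8 = 1/2
  P(U=1) = 1/8 + 1/4 + 1/8 = 1/2
Marginal P(V) (column sums):
  P(V=0) = 1/8 + 1/8 = 1/4
  P(V=1) = 0 + 1/4 = 1/4
  P(V=2) = 3/8 + 1/8 = 1/2

H(U) = -[(1/2)·log₂(1/2) + (1/2)·log₂(1/2)]
  = 0.5000 + 0.5000
  = 1.0000 bits
H(V) = -[(1/4)·log₂(1/4) + (1/4)·log₂(1/4) + (1/2)·log₂(1/2)]
  = 0.5000 + 0.5000 + 0.5000
  = 1.5000 bits
H(U,V) = -[(1/8)·log₂(1/8) + (3/8)·log₂(3/8) + (1/8)·log₂(1/8) + (1/4)·log₂(1/4) + (1/8)·log₂(1/8)]
  = 0.3750 + 0.5306 + 0.3750 + 0.5000 + 0.3750
  = 2.1556 bits

I(U;V) = H(U) + H(V) - H(U,V)
  = 1.0000 + 1.5000 - 2.1556
  = 0.3444 bits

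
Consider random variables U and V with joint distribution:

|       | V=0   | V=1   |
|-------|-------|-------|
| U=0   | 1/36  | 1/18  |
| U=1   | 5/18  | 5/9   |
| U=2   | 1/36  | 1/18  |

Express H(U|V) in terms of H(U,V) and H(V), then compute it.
H(U|V) = H(U,V) - H(V)

Marginal P(V) (column sums):
  P(V=0) = 1/36 + 5/18 + 1/36 = 1/3
  P(V=1) = 1/18 + 5/9 + 1/18 = 2/3

H(U,V) = -[(1/36)·log₂(1/36) + (1/18)·log₂(1/18) + (5/18)·log₂(5/18) + (5/9)·log₂(5/9) + (1/36)·log₂(1/36) + (1/18)·log₂(1/18)]
  = 0.1436 + 0.2317 + 0.5133 + 0.4711 + 0.1436 + 0.2317
  = 1.7350 bits
H(V) = -[(1/3)·log₂(1/3) + (2/3)·log₂(2/3)]
  = 0.5283 + 0.3900
  = 0.9183 bits

H(U|V) = 1.7350 - 0.9183 = 0.8167 bits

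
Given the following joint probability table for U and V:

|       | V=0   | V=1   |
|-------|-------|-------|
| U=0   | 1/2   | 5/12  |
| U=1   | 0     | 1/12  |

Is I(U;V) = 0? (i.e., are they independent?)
Marginal P(U) (row sums):
  P(U=0) = 1/2 + 5/12 = 11/12
  P(U=1) = 0 + 1/12 = 1/12
Marginal P(V) (column sums):
  P(V=0) = 1/2 + 0 = 1/2
  P(V=1) = 5/12 + 1/12 = 1/2

U and V are independent iff P(U=i,V=j) = P(U=i)·P(V=j) for every cell.
  P(U=0)·P(V=0) = 11/12 × 1/2 = 11/24, but P(U=0,V=0) = 1/2 ✗

No, U and V are not independent. Quantitatively, I(U;V) > 0:

H(U) = -[(11/12)·log₂(11/12) + (1/12)·log₂(1/12)]
  = 0.1151 + 0.2987
  = 0.4138 bits
H(V) = -[(1/2)·log₂(1/2) + (1/2)·log₂(1/2)]
  = 0.5000 + 0.5000
  = 1.0000 bits
H(U,V) = -[(1/2)·log₂(1/2) + (5/12)·log₂(5/12) + (1/12)·log₂(1/12)]
  = 0.5000 + 0.5263 + 0.2987
  = 1.3250 bits
I(U;V) = H(U) + H(V) - H(U,V) = 0.4138 + 1.0000 - 1.3250 = 0.0888 bits > 0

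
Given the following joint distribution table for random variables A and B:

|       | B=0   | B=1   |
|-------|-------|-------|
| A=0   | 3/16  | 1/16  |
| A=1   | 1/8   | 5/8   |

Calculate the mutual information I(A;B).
Marginal P(A) (row sums):
  P(A=0) = 3/16 + 1/16 = 1/4
  P(A=1) = 1/8 + 5/8 = 3/4
Marginal P(B) (column sums):
  P(B=0) = 3/16 + 1/8 = 5/16
  P(B=1) = 1/16 + 5/8 = 11/16

H(A) = -[(1/4)·log₂(1/4) + (3/4)·log₂(3/4)]
  = 0.5000 + 0.3113
  = 0.8113 bits
H(B) = -[(5/16)·log₂(5/16) + (11/16)·log₂(11/16)]
  = 0.5244 + 0.3716
  = 0.8960 bits
H(A,B) = -[(3/16)·log₂(3/16) + (1/16)·log₂(1/16) + (1/8)·log₂(1/8) + (5/8)·log₂(5/8)]
  = 0.4528 + 0.2500 + 0.3750 + 0.4238
  = 1.5016 bits

I(A;B) = H(A) + H(B) - H(A,B)
  = 0.8113 + 0.8960 - 1.5016
  = 0.2057 bits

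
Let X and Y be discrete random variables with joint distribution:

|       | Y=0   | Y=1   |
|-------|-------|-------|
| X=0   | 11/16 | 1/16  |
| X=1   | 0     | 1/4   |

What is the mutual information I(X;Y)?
Marginal P(X) (row sums):
  P(X=0) = 11/16 + 1/16 = 3/4
  P(X=1) = 0 + 1/4 = 1/4
Marginal P(Y) (column sums):
  P(Y=0) = 11/16 + 0 = 11/16
  P(Y=1) = 1/16 + 1/4 = 5/16

H(X) = -[(3/4)·log₂(3/4) + (1/4)·log₂(1/4)]
  = 0.3113 + 0.5000
  = 0.8113 bits
H(Y) = -[(11/16)·log₂(11/16) + (5/16)·log₂(5/16)]
  = 0.3716 + 0.5244
  = 0.8960 bits
H(X,Y) = -[(11/16)·log₂(11/16) + (1/16)·log₂(1/16) + (1/4)·log₂(1/4)]
  = 0.3716 + 0.2500 + 0.5000
  = 1.1216 bits

I(X;Y) = H(X) + H(Y) - H(X,Y)
  = 0.8113 + 0.8960 - 1.1216
  = 0.5857 bits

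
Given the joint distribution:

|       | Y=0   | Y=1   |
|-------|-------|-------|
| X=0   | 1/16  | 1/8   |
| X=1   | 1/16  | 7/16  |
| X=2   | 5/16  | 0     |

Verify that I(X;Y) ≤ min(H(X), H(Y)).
Marginal P(X) (row sums):
  P(X=0) = 1/16 + 1/8 = 3/16
  P(X=1) = 1/16 + 7/16 = 1/2
  P(X=2) = 5/16 + 0 = 5/16
Marginal P(Y) (column sums):
  P(Y=0) = 1/16 + 1/16 + 5/16 = 7/16
  P(Y=1) = 1/8 + 7/16 + 0 = 9/16

H(X) = -[(3/16)·log₂(3/16) + (1/2)·log₂(1/2) + (5/16)·log₂(5/16)]
  = 0.4528 + 0.5000 + 0.5244
  = 1.4772 bits
H(Y) = -[(7/16)·log₂(7/16) + (9/16)·log₂(9/16)]
  = 0.5218 + 0.4669
  = 0.9887 bits
H(X,Y) = -[(1/16)·log₂(1/16) + (1/8)·log₂(1/8) + (1/16)·log₂(1/16) + (7/16)·log₂(7/16) + (5/16)·log₂(5/16)]
  = 0.2500 + 0.3750 + 0.2500 + 0.5218 + 0.5244
  = 1.9212 bits

I(X;Y) = H(X) + H(Y) - H(X,Y)
  = 1.4772 + 0.9887 - 1.9212
  = 0.5447 bits

min(H(X), H(Y)) = min(1.4772, 0.9887) = 0.9887 bits
Since 0.5447 ≤ 0.9887, the bound is satisfied ✓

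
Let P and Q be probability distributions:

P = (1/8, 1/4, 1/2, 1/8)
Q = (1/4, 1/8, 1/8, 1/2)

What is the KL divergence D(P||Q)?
D(P||Q) = Σ P(i) log₂(P(i)/Q(i))
  i=0: (1/8) × log₂((1/8)/(1/4)) = (1/8) × log₂(1/2) = -0.1250
  i=1: (1/4) × log₂((1/4)/(1/8)) = (1/4) × log₂(2) = 0.2500
  i=2: (1/2) × log₂((1/2)/(1/8)) = (1/2) × log₂(4) = 1.0000
  i=3: (1/8) × log₂((1/8)/(1/2)) = (1/8) × log₂(1/4) = -0.2500
D(P||Q) = -0.1250 + 0.2500 + 1.0000 - 0.2500
  = 0.8750 bits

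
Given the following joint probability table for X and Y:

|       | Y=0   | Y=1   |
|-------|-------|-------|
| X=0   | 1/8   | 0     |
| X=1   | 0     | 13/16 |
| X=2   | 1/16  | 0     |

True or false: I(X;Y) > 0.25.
Marginal P(X) (row sums):
  P(X=0) = 1/8 + 0 = 1/8
  P(X=1) = 0 + 13/16 = 13/16
  P(X=2) = 1/16 + 0 = 1/16
Marginal P(Y) (column sums):
  P(Y=0) = 1/8 + 0 + 1/16 = 3/16
  P(Y=1) = 0 + 13/16 + 0 = 13/16

H(X) = -[(1/8)·log₂(1/8) + (13/16)·log₂(13/16) + (1/16)·log₂(1/16)]
  = 0.3750 + 0.2434 + 0.2500
  = 0.8684 bits
H(Y) = -[(3/16)·log₂(3/16) + (13/16)·log₂(13/16)]
  = 0.4528 + 0.2434
  = 0.6962 bits
H(X,Y) = -[(1/8)·log₂(1/8) + (13/16)·log₂(13/16) + (1/16)·log₂(1/16)]
  = 0.3750 + 0.2434 + 0.2500
  = 0.8684 bits

I(X;Y) = H(X) + H(Y) - H(X,Y)
  = 0.8684 + 0.6962 - 0.8684
  = 0.6962 bits

True. I(X;Y) = 0.6962 bits, which is > 0.25 bits.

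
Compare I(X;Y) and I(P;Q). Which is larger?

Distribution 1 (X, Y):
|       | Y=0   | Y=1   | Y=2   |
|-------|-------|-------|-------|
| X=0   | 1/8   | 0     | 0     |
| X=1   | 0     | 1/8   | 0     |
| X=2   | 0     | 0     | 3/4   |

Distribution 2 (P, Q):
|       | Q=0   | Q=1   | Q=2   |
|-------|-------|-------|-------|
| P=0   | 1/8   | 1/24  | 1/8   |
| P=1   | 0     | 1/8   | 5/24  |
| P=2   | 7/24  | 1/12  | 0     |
Distribution 1 (X, Y):
Marginal P(X) (row sums):
  P(X=0) = 1/8 + 0 + 0 = 1/8
  P(X=1) = 0 + 1/8 + 0 = 1/8
  P(X=2) = 0 + 0 + 3/4 = 3/4
Marginal P(Y) (column sums):
  P(Y=0) = 1/8 + 0 + 0 = 1/8
  P(Y=1) = 0 + 1/8 + 0 = 1/8
  P(Y=2) = 0 + 0 + 3/4 = 3/4

H(X) = -[(1/8)·log₂(1/8) + (1/8)·log₂(1/8) + (3/4)·log₂(3/4)]
  = 0.3750 + 0.3750 + 0.3113
  = 1.0613 bits
H(Y) = -[(1/8)·log₂(1/8) + (1/8)·log₂(1/8) + (3/4)·log₂(3/4)]
  = 0.3750 + 0.3750 + 0.3113
  = 1.0613 bits
H(X,Y) = -[(1/8)·log₂(1/8) + (1/8)·log₂(1/8) + (3/4)·log₂(3/4)]
  = 0.3750 + 0.3750 + 0.3113
  = 1.0613 bits

I(X;Y) = H(X) + H(Y) - H(X,Y)
  = 1.0613 + 1.0613 - 1.0613
  = 1.0613 bits

Distribution 2 (P, Q):
Marginal P(P) (row sums):
  P(P=0) = 1/8 + 1/24 + 1/8 = 7/24
  P(P=1) = 0 + 1/8 + 5/24 = 1/3
  P(P=2) = 7/24 + 1/12 + 0 = 3/8
Marginal P(Q) (column sums):
  P(Q=0) = 1/8 + 0 + 7/24 = 5/12
  P(Q=1) = 1/24 + 1/8 + 1/12 = 1/4
  P(Q=2) = 1/8 + 5/24 + 0 = 1/3

H(P) = -[(7/24)·log₂(7/24) + (1/3)·log₂(1/3) + (3/8)·log₂(3/8)]
  = 0.5185 + 0.5283 + 0.5306
  = 1.5774 bits
H(Q) = -[(5/12)·log₂(5/12) + (1/4)·log₂(1/4) + (1/3)·log₂(1/3)]
  = 0.5263 + 0.5000 + 0.5283
  = 1.5546 bits
H(P,Q) = -[(1/8)·log₂(1/8) + (1/24)·log₂(1/24) + (1/8)·log₂(1/8) + (1/8)·log₂(1/8) + (5/24)·log₂(5/24) + (7/24)·log₂(7/24) + (1/12)·log₂(1/12)]
  = 0.3750 + 0.1910 + 0.3750 + 0.3750 + 0.4715 + 0.5185 + 0.2987
  = 2.6047 bits

I(P;Q) = H(P) + H(Q) - H(P,Q)
  = 1.5774 + 1.5546 - 2.6047
  = 0.5273 bits

I(X;Y) = 1.0613 bits > I(P;Q) = 0.5273 bits, so (X, Y) has the higher mutual information (stronger dependence).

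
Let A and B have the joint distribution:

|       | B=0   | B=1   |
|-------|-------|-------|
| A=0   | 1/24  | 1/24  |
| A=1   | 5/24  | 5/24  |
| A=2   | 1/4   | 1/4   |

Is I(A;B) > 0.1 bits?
Marginal P(A) (row sums):
  P(A=0) = 1/24 + 1/24 = 1/12
  P(A=1) = 5/24 + 5/24 = 5/12
  P(A=2) = 1/4 + 1/4 = 1/2
Marginal P(B) (column sums):
  P(B=0) = 1/24 + 5/24 + 1/4 = 1/2
  P(B=1) = 1/24 + 5/24 + 1/4 = 1/2

H(A) = -[(1/12)·log₂(1/12) + (5/12)·log₂(5/12) + (1/2)·log₂(1/2)]
  = 0.2987 + 0.5263 + 0.5000
  = 1.3250 bits
H(B) = -[(1/2)·log₂(1/2) + (1/2)·log₂(1/2)]
  = 0.5000 + 0.5000
  = 1.0000 bits
H(A,B) = -[(1/24)·log₂(1/24) + (1/24)·log₂(1/24) + (5/24)·log₂(5/24) + (5/24)·log₂(5/24) + (1/4)·log₂(1/4) + (1/4)·log₂(1/4)]
  = 0.1910 + 0.1910 + 0.4715 + 0.4715 + 0.5000 + 0.5000
  = 2.3250 bits

I(A;B) = H(A) + H(B) - H(A,B)
  = 1.3250 + 1.0000 - 2.3250
  = 0.0000 bits

No. I(A;B) = 0.0000 bits, which is ≤ 0.1 bits.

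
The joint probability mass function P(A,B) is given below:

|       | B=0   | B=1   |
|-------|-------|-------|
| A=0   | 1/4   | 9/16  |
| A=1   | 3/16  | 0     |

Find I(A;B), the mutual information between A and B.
Marginal P(A) (row sums):
  P(A=0) = 1/4 + 9/16 = 13/16
  P(A=1) = 3/16 + 0 = 3/16
Marginal P(B) (column sums):
  P(B=0) = 1/4 + 3/16 = 7/16
  P(B=1) = 9/16 + 0 = 9/16

H(A) = -[(13/16)·log₂(13/16) + (3/16)·log₂(3/16)]
  = 0.2434 + 0.4528
  = 0.6962 bits
H(B) = -[(7/16)·log₂(7/16) + (9/16)·log₂(9/16)]
  = 0.5218 + 0.4669
  = 0.9887 bits
H(A,B) = -[(1/4)·log₂(1/4) + (9/16)·log₂(9/16) + (3/16)·log₂(3/16)]
  = 0.5000 + 0.4669 + 0.4528
  = 1.4197 bits

I(A;B) = H(A) + H(B) - H(A,B)
  = 0.6962 + 0.9887 - 1.4197
  = 0.2652 bits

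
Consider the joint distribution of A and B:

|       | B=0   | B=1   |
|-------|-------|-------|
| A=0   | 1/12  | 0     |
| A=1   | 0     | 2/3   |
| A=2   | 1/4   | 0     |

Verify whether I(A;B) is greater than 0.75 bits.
Marginal P(A) (row sums):
  P(A=0) = 1/12 + 0 = 1/12
  P(A=1) = 0 + 2/3 = 2/3
  P(A=2) = 1/4 + 0 = 1/4
Marginal P(B) (column sums):
  P(B=0) = 1/12 + 0 + 1/4 = 1/3
  P(B=1) = 0 + 2/3 + 0 = 2/3

H(A) = -[(1/12)·log₂(1/12) + (2/3)·log₂(2/3) + (1/4)·log₂(1/4)]
  = 0.2987 + 0.3900 + 0.5000
  = 1.1887 bits
H(B) = -[(1/3)·log₂(1/3) + (2/3)·log₂(2/3)]
  = 0.5283 + 0.3900
  = 0.9183 bits
H(A,B) = -[(1/12)·log₂(1/12) + (2/3)·log₂(2/3) + (1/4)·log₂(1/4)]
  = 0.2987 + 0.3900 + 0.5000
  = 1.1887 bits

I(A;B) = H(A) + H(B) - H(A,B)
  = 1.1887 + 0.9183 - 1.1887
  = 0.9183 bits

Yes. I(A;B) = 0.9183 bits, which is > 0.75 bits.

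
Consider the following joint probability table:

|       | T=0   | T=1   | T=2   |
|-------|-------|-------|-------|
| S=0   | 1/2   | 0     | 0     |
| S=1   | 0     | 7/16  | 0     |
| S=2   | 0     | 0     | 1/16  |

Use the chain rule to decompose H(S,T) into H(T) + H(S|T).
By the chain rule: H(S,T) = H(T) + H(S|T)

Marginal P(T) (column sums):
  P(T=0) = 1/2 + 0 + 0 = 1/2
  P(T=1) = 0 + 7/16 + 0 = 7/16
  P(T=2) = 0 + 0 + 1/16 = 1/16
H(T) = -[(1/2)·log₂(1/2) + (7/16)·log₂(7/16) + (1/16)·log₂(1/16)]
  = 0.5000 + 0.5218 + 0.2500
  = 1.2718 bits
H(S|T) = -Σ P(S,T)·log₂ P(S|T), where P(S|T) = P(S,T) / P(T)
  (cells with P(S,T) = 0 contribute 0)
  (S=0,T=0): P(S|T) = (1/2)/(1/2) = 1;  -(1/2)·log₂(1) = 0.0000
  (S=1,T=1): P(S|T) = (7/16)/(7/16) = 1;  -(7/16)·log₂(1) = 0.0000
  (S=2,T=2): P(S|T) = (1/16)/(1/16) = 1;  -(1/16)·log₂(1) = 0.0000
H(S|T) = 0.0000 + 0.0000 + 0.0000
  = 0.0000 bits

H(S,T) = H(T) + H(S|T) = 1.2718 + 0.0000 = 1.2718 bits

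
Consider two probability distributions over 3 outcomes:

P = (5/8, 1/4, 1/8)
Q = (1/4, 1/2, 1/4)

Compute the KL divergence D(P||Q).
D(P||Q) = Σ P(i) log₂(P(i)/Q(i))
  i=0: (5/8) × log₂((5/8)/(1/4)) = (5/8) × log₂(5/2) = 0.8262
  i=1: (1/4) × log₂((1/4)/(1/2)) = (1/4) × log₂(1/2) = -0.2500
  i=2: (1/8) × log₂((1/8)/(1/4)) = (1/8) × log₂(1/2) = -0.1250
D(P||Q) = 0.8262 - 0.2500 - 0.1250
  = 0.4512 bits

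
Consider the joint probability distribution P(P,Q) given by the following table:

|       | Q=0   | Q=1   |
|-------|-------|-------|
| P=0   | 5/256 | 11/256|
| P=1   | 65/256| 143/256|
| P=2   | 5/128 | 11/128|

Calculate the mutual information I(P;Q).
Marginal P(P) (row sums):
  P(P=0) = 5/256 + 11/256 = 1/16
  P(P=1) = 65/256 + 143/256 = 13/16
  P(P=2) = 5/128 + 11/128 = 1/8
Marginal P(Q) (column sums):
  P(Q=0) = 5/256 + 65/256 + 5/128 = 5/16
  P(Q=1) = 11/256 + 143/256 + 11/128 = 11/16

H(P) = -[(1/16)·log₂(1/16) + (13/16)·log₂(13/16) + (1/8)·log₂(1/8)]
  = 0.2500 + 0.2434 + 0.3750
  = 0.8684 bits
H(Q) = -[(5/16)·log₂(5/16) + (11/16)·log₂(11/16)]
  = 0.5244 + 0.3716
  = 0.8960 bits
H(P,Q) = -[(5/256)·log₂(5/256) + (11/256)·log₂(11/256) + (65/256)·log₂(65/256) + (143/256)·log₂(143/256) + (5/128)·log₂(5/128) + (11/128)·log₂(11/128)]
  = 0.1109 + 0.1951 + 0.5021 + 0.4693 + 0.1827 + 0.3043
  = 1.7644 bits

I(P;Q) = H(P) + H(Q) - H(P,Q)
  = 0.8684 + 0.8960 - 1.7644
  = 0.0000 bits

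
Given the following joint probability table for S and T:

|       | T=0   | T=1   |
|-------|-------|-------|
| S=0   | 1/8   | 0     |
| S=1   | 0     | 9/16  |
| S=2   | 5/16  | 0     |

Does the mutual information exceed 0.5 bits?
Marginal P(S) (row sums):
  P(S=0) = 1/8 + 0 = 1/8
  P(S=1) = 0 + 9/16 = 9/16
  P(S=2) = 5/16 + 0 = 5/16
Marginal P(T) (column sums):
  P(T=0) = 1/8 + 0 + 5/16 = 7/16
  P(T=1) = 0 + 9/16 + 0 = 9/16

H(S) = -[(1/8)·log₂(1/8) + (9/16)·log₂(9/16) + (5/16)·log₂(5/16)]
  = 0.3750 + 0.4669 + 0.5244
  = 1.3663 bits
H(T) = -[(7/16)·log₂(7/16) + (9/16)·log₂(9/16)]
  = 0.5218 + 0.4669
  = 0.9887 bits
H(S,T) = -[(1/8)·log₂(1/8) + (9/16)·log₂(9/16) + (5/16)·log₂(5/16)]
  = 0.3750 + 0.4669 + 0.5244
  = 1.3663 bits

I(S;T) = H(S) + H(T) - H(S,T)
  = 1.3663 + 0.9887 - 1.3663
  = 0.9887 bits

Yes. I(S;T) = 0.9887 bits, which is > 0.5 bits.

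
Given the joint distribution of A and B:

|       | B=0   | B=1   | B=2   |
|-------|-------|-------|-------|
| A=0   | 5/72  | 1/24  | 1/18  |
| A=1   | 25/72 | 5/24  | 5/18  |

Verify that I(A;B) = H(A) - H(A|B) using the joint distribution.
Left side, from I(A;B) = H(A) + H(B) - H(A,B):
Marginal P(A) (row sums):
  P(A=0) = 5/72 + 1/24 + 1/18 = 1/6
  P(A=1) = 25/72 + 5/24 + 5/18 = 5/6
Marginal P(B) (column sums):
  P(B=0) = 5/72 + 25/72 = 5/12
  P(B=1) = 1/24 + 5/24 = 1/4
  P(B=2) = 1/18 + 5/18 = 1/3

H(A) = -[(1/6)·log₂(1/6) + (5/6)·log₂(5/6)]
  = 0.4308 + 0.2192
  = 0.6500 bits
H(B) = -[(5/12)·log₂(5/12) + (1/4)·log₂(1/4) + (1/3)·log₂(1/3)]
  = 0.5263 + 0.5000 + 0.5283
  = 1.5546 bits
H(A,B) = -[(5/72)·log₂(5/72) + (1/24)·log₂(1/24) + (1/18)·log₂(1/18) + (25/72)·log₂(25/72) + (5/24)·log₂(5/24) + (5/18)·log₂(5/18)]
  = 0.2672 + 0.1910 + 0.2317 + 0.5299 + 0.4715 + 0.5133
  = 2.2046 bits

I(A;B) = H(A) + H(B) - H(A,B)
  = 0.6500 + 1.5546 - 2.2046
  = 0.0000 bits

Right side, with H(A|B) computed directly from the conditional probabilities:
H(A|B) = -Σ P(A,B)·log₂ P(A|B), where P(A|B) = P(A,B) / P(B)
  (A=0,B=0): P(A|B) = (5/72)/(5/12) = 1/6;  -(5/72)·log₂(1/6) = 0.1795
  (A=0,B=1): P(A|B) = (1/24)/(1/4) = 1/6;  -(1/24)·log₂(1/6) = 0.1077
  (A=0,B=2): P(A|B) = (1/18)/(1/3) = 1/6;  -(1/18)·log₂(1/6) = 0.1436
  (A=1,B=0): P(A|B) = (25/72)/(5/12) = 5/6;  -(25/72)·log₂(5/6) = 0.0913
  (A=1,B=1): P(A|B) = (5/24)/(1/4) = 5/6;  -(5/24)·log₂(5/6) = 0.0548
  (A=1,B=2): P(A|B) = (5/18)/(1/3) = 5/6;  -(5/18)·log₂(5/6) = 0.0731
H(A|B) = 0.1795 + 0.1077 + 0.1436 + 0.0913 + 0.0548 + 0.0731
  = 0.6500 bits
H(A) - H(A|B) = 0.6500 - 0.6500 = 0.0000 bits

Both sides equal 0.0000 bits, so I(A;B) = H(A) - H(A|B) ✓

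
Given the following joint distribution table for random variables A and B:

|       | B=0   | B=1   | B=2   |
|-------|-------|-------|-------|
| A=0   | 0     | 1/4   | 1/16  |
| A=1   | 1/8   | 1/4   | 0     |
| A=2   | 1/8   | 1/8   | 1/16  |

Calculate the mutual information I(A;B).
Marginal P(A) (row sums):
  P(A=0) = 0 + 1/4 + 1/16 = 5/16
  P(A=1) = 1/8 + 1/4 + 0 = 3/8
  P(A=2) = 1/8 + 1/8 + 1/16 = 5/16
Marginal P(B) (column sums):
  P(B=0) = 0 + 1/8 + 1/8 = 1/4
  P(B=1) = 1/4 + 1/4 + 1/8 = 5/8
  P(B=2) = 1/16 + 0 + 1/16 = 1/8

H(A) = -[(5/16)·log₂(5/16) + (3/8)·log₂(3/8) + (5/16)·log₂(5/16)]
  = 0.5244 + 0.5306 + 0.5244
  = 1.5794 bits
H(B) = -[(1/4)·log₂(1/4) + (5/8)·log₂(5/8) + (1/8)·log₂(1/8)]
  = 0.5000 + 0.4238 + 0.3750
  = 1.2988 bits
H(A,B) = -[(1/4)·log₂(1/4) + (1/16)·log₂(1/16) + (1/8)·log₂(1/8) + (1/4)·log₂(1/4) + (1/8)·log₂(1/8) + (1/8)·log₂(1/8) + (1/16)·log₂(1/16)]
  = 0.5000 + 0.2500 + 0.3750 + 0.5000 + 0.3750 + 0.3750 + 0.2500
  = 2.6250 bits

I(A;B) = H(A) + H(B) - H(A,B)
  = 1.5794 + 1.2988 - 2.6250
  = 0.2532 bits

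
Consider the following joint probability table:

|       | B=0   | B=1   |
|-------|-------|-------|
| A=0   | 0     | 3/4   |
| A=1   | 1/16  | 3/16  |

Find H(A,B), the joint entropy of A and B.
H(A,B) = -Σ P(A,B) log₂ P(A,B), summed over the non-zero cells:
H(A,B) = -[(3/4)·log₂(3/4) + (1/16)·log₂(1/16) + (3/16)·log₂(3/16)]
  = 0.3113 + 0.2500 + 0.4528
  = 1.0141 bits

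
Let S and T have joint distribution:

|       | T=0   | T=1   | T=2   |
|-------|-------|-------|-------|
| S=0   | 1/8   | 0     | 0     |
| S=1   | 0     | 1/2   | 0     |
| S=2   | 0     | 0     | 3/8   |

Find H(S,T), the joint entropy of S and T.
H(S,T) = -Σ P(S,T) log₂ P(S,T), summed over the non-zero cells:
H(S,T) = -[(1/8)·log₂(1/8) + (1/2)·log₂(1/2) + (3/8)·log₂(3/8)]
  = 0.3750 + 0.5000 + 0.5306
  = 1.4056 bits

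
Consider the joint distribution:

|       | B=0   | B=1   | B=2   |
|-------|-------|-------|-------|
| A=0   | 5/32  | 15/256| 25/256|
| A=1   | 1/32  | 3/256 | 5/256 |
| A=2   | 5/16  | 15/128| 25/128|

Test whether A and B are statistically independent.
Marginal P(A) (row sums):
  P(A=0) = 5/32 + 15/256 + 25/256 = 5/16
  P(A=1) = 1/32 + 3/256 + 5/256 = 1/16
  P(A=2) = 5/16 + 15/128 + 25/128 = 5/8
Marginal P(B) (column sums):
  P(B=0) = 5/32 + 1/32 + 5/16 = 1/2
  P(B=1) = 15/256 + 3/256 + 15/128 = 3/16
  P(B=2) = 25/256 + 5/256 + 25/128 = 5/16

A and B are independent iff P(A=i,B=j) = P(A=i)·P(B=j) for every cell.
  P(A=0)·P(B=0) = 5/16 × 1/2 = 5/32 = P(A=0,B=0) ✓
  P(A=0)·P(B=1) = 5/16 × 3/16 = 15/256 = P(A=0,B=1) ✓
  P(A=0)·P(B=2) = 5/16 × 5/16 = 25/256 = P(A=0,B=2) ✓
  P(A=1)·P(B=0) = 1/16 × 1/2 = 1/32 = P(A=1,B=0) ✓
  P(A=1)·P(B=1) = 1/16 × 3/16 = 3/256 = P(A=1,B=1) ✓
  P(A=1)·P(B=2) = 1/16 × 5/16 = 5/256 = P(A=1,B=2) ✓
  P(A=2)·P(B=0) = 5/8 × 1/2 = 5/16 = P(A=2,B=0) ✓
  P(A=2)·P(B=1) = 5/8 × 3/16 = 15/128 = P(A=2,B=1) ✓
  P(A=2)·P(B=2) = 5/8 × 5/16 = 25/128 = P(A=2,B=2) ✓

Yes, A and B are independent: every cell factors, so I(A;B) = 0 bits.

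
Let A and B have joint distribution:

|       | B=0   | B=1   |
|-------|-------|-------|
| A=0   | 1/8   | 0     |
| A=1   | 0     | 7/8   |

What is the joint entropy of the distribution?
H(A,B) = -Σ P(A,B) log₂ P(A,B), summed over the non-zero cells:
H(A,B) = -[(1/8)·log₂(1/8) + (7/8)·log₂(7/8)]
  = 0.3750 + 0.1686
  = 0.5436 bits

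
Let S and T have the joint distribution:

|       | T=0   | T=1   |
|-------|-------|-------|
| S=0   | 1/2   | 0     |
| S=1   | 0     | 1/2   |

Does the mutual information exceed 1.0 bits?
Marginal P(S) (row sums):
  P(S=0) = 1/2 + 0 = 1/2
  P(S=1) = 0 + 1/2 = 1/2
Marginal P(T) (column sums):
  P(T=0) = 1/2 + 0 = 1/2
  P(T=1) = 0 + 1/2 = 1/2

H(S) = -[(1/2)·log₂(1/2) + (1/2)·log₂(1/2)]
  = 0.5000 + 0.5000
  = 1.0000 bits
H(T) = -[(1/2)·log₂(1/2) + (1/2)·log₂(1/2)]
  = 0.5000 + 0.5000
  = 1.0000 bits
H(S,T) = -[(1/2)·log₂(1/2) + (1/2)·log₂(1/2)]
  = 0.5000 + 0.5000
  = 1.0000 bits

I(S;T) = H(S) + H(T) - H(S,T)
  = 1.0000 + 1.0000 - 1.0000
  = 1.0000 bits

No. I(S;T) = 1.0000 bits, which is ≤ 1.0 bits.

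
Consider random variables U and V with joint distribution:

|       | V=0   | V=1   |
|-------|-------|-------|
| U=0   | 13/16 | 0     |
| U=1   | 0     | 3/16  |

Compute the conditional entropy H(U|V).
Marginal P(V) (column sums):
  P(V=0) = 13/16 + 0 = 13/16
  P(V=1) = 0 + 3/16 = 3/16

H(U|V) = -Σ P(U,V)·log₂ P(U|V), where P(U|V) = P(U,V) / P(V)
  (cells with P(U,V) = 0 contribute 0)
  (U=0,V=0): P(U|V) = (13/16)/(13/16) = 1;  -(13/16)·log₂(1) = 0.0000
  (U=1,V=1): P(U|V) = (3/16)/(3/16) = 1;  -(3/16)·log₂(1) = 0.0000
H(U|V) = 0.0000 + 0.0000
  = 0.0000 bits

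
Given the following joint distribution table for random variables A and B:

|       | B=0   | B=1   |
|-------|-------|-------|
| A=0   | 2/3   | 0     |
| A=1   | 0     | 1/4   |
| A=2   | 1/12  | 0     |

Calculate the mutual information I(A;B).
Marginal P(A) (row sums):
  P(A=0) = 2/3 + 0 = 2/3
  P(A=1) = 0 + 1/4 = 1/4
  P(A=2) = 1/12 + 0 = 1/12
Marginal P(B) (column sums):
  P(B=0) = 2/3 + 0 + 1/12 = 3/4
  P(B=1) = 0 + 1/4 + 0 = 1/4

H(A) = -[(2/3)·log₂(2/3) + (1/4)·log₂(1/4) + (1/12)·log₂(1/12)]
  = 0.3900 + 0.5000 + 0.2987
  = 1.1887 bits
H(B) = -[(3/4)·log₂(3/4) + (1/4)·log₂(1/4)]
  = 0.3113 + 0.5000
  = 0.8113 bits
H(A,B) = -[(2/3)·log₂(2/3) + (1/4)·log₂(1/4) + (1/12)·log₂(1/12)]
  = 0.3900 + 0.5000 + 0.2987
  = 1.1887 bits

I(A;B) = H(A) + H(B) - H(A,B)
  = 1.1887 + 0.8113 - 1.1887
  = 0.8113 bits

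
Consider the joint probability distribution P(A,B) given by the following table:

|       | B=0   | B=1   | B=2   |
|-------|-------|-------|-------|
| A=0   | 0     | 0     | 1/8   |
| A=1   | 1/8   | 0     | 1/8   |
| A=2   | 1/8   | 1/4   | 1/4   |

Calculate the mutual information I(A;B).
Marginal P(A) (row sums):
  P(A=0) = 0 + 0 + 1/8 = 1/8
  P(A=1) = 1/8 + 0 + 1/8 = 1/4
  P(A=2) = 1/8 + 1/4 + 1/4 = 5/8
Marginal P(B) (column sums):
  P(B=0) = 0 + 1/8 + 1/8 = 1/4
  P(B=1) = 0 + 0 + 1/4 = 1/4
  P(B=2) = 1/8 + 1/8 + 1/4 = 1/2

H(A) = -[(1/8)·log₂(1/8) + (1/4)·log₂(1/4) + (5/8)·log₂(5/8)]
  = 0.3750 + 0.5000 + 0.4238
  = 1.2988 bits
H(B) = -[(1/4)·log₂(1/4) + (1/4)·log₂(1/4) + (1/2)·log₂(1/2)]
  = 0.5000 + 0.5000 + 0.5000
  = 1.5000 bits
H(A,B) = -[(1/8)·log₂(1/8) + (1/8)·log₂(1/8) + (1/8)·log₂(1/8) + (1/8)·log₂(1/8) + (1/4)·log₂(1/4) + (1/4)·log₂(1/4)]
  = 0.3750 + 0.3750 + 0.3750 + 0.3750 + 0.5000 + 0.5000
  = 2.5000 bits

I(A;B) = H(A) + H(B) - H(A,B)
  = 1.2988 + 1.5000 - 2.5000
  = 0.2988 bits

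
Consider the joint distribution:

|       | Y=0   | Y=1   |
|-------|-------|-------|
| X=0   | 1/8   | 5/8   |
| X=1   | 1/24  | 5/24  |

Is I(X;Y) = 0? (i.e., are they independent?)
Marginal P(X) (row sums):
  P(X=0) = 1/8 + 5/8 = 3/4
  P(X=1) = 1/24 + 5/24 = 1/4
Marginal P(Y) (column sums):
  P(Y=0) = 1/8 + 1/24 = 1/6
  P(Y=1) = 5/8 + 5/24 = 5/6

X and Y are independent iff P(X=i,Y=j) = P(X=i)·P(Y=j) for every cell.
  P(X=0)·P(Y=0) = 3/4 × 1/6 = 1/8 = P(X=0,Y=0) ✓
  P(X=0)·P(Y=1) = 3/4 × 5/6 = 5/8 = P(X=0,Y=1) ✓
  P(X=1)·P(Y=0) = 1/4 × 1/6 = 1/24 = P(X=1,Y=0) ✓
  P(X=1)·P(Y=1) = 1/4 × 5/6 = 5/24 = P(X=1,Y=1) ✓

Yes, X and Y are independent: every cell factors, so I(X;Y) = 0 bits.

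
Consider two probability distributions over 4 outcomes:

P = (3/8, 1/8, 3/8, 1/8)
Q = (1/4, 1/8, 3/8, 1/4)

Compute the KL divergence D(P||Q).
D(P||Q) = Σ P(i) log₂(P(i)/Q(i))
  i=0: (3/8) × log₂((3/8)/(1/4)) = (3/8) × log₂(3/2) = 0.2194
  i=1: (1/8) × log₂((1/8)/(1/8)) = (1/8) × log₂(1) = 0.0000
  i=2: (3/8) × log₂((3/8)/(3/8)) = (3/8) × log₂(1) = 0.0000
  i=3: (1/8) × log₂((1/8)/(1/4)) = (1/8) × log₂(1/2) = -0.1250
D(P||Q) = 0.2194 + 0.0000 + 0.0000 - 0.1250
  = 0.0944 bits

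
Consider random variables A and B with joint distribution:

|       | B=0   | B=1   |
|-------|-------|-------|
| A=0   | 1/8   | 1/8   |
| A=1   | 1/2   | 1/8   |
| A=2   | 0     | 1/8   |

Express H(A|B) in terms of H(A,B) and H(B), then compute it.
H(A|B) = H(A,B) - H(B)

Marginal P(B) (column sums):
  P(B=0) = 1/8 + 1/2 + 0 = 5/8
  P(B=1) = 1/8 + 1/8 + 1/8 = 3/8

H(A,B) = -[(1/8)·log₂(1/8) + (1/8)·log₂(1/8) + (1/2)·log₂(1/2) + (1/8)·log₂(1/8) + (1/8)·log₂(1/8)]
  = 0.3750 + 0.3750 + 0.5000 + 0.3750 + 0.3750
  = 2.0000 bits
H(B) = -[(5/8)·log₂(5/8) + (3/8)·log₂(3/8)]
  = 0.4238 + 0.5306
  = 0.9544 bits

H(A|B) = 2.0000 - 0.9544 = 1.0456 bits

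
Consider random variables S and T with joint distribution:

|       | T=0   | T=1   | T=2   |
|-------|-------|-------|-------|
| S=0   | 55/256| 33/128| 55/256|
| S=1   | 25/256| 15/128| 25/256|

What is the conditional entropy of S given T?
Marginal P(T) (column sums):
  P(T=0) = 55/256 + 25/256 = 5/16
  P(T=1) = 33/128 + 15/128 = 3/8
  P(T=2) = 55/256 + 25/256 = 5/16

H(S|T) = -Σ P(S,T)·log₂ P(S|T), where P(S|T) = P(S,T) / P(T)
  (S=0,T=0): P(S|T) = (55/256)/(5/16) = 11/16;  -(55/256)·log₂(11/16) = 0.1161
  (S=0,T=1): P(S|T) = (33/128)/(3/8) = 11/16;  -(33/128)·log₂(11/16) = 0.1394
  (S=0,T=2): P(S|T) = (55/256)/(5/16) = 11/16;  -(55/256)·log₂(11/16) = 0.1161
  (S=1,T=0): P(S|T) = (25/256)/(5/16) = 5/16;  -(25/256)·log₂(5/16) = 0.1639
  (S=1,T=1): P(S|T) = (15/128)/(3/8) = 5/16;  -(15/128)·log₂(5/16) = 0.1966
  (S=1,T=2): P(S|T) = (25/256)/(5/16) = 5/16;  -(25/256)·log₂(5/16) = 0.1639
H(S|T) = 0.1161 + 0.1394 + 0.1161 + 0.1639 + 0.1966 + 0.1639
  = 0.8960 bits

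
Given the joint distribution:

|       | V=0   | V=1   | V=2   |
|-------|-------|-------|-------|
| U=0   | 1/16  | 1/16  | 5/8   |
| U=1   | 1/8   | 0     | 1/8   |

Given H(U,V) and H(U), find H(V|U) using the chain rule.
From the chain rule: H(U,V) = H(U) + H(V|U)
Therefore: H(V|U) = H(U,V) - H(U)

H(U,V) = -[(1/16)·log₂(1/16) + (1/16)·log₂(1/16) + (5/8)·log₂(5/8) + (1/8)·log₂(1/8) + (1/8)·log₂(1/8)]
  = 0.2500 + 0.2500 + 0.4238 + 0.3750 + 0.3750
  = 1.6738 bits
Marginal P(U) (row sums):
  P(U=0) = 1/16 + 1/16 + 5/8 = 3/4
  P(U=1) = 1/8 + 0 + 1/8 = 1/4
H(U) = -[(3/4)·log₂(3/4) + (1/4)·log₂(1/4)]
  = 0.3113 + 0.5000
  = 0.8113 bits

H(V|U) = 1.6738 - 0.8113 = 0.8625 bits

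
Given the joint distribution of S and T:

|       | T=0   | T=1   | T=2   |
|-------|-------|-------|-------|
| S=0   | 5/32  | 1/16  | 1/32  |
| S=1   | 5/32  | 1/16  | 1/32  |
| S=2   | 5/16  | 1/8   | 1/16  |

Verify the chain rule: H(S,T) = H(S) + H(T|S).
Left side:
H(S,T) = -[(5/32)·log₂(5/32) + (1/16)·log₂(1/16) + (1/32)·log₂(1/32) + (5/32)·log₂(5/32) + (1/16)·log₂(1/16) + (1/32)·log₂(1/32) + (5/16)·log₂(5/16) + (1/8)·log₂(1/8) + (1/16)·log₂(1/16)]
  = 0.4184 + 0.2500 + 0.1563 + 0.4184 + 0.2500 + 0.1563 + 0.5244 + 0.3750 + 0.2500
  = 2.7988 bits

Right side:
Marginal P(S) (row sums):
  P(S=0) = 5/32 + 1/16 + 1/32 = 1/4
  P(S=1) = 5/32 + 1/16 + 1/32 = 1/4
  P(S=2) = 5/16 + 1/8 + 1/16 = 1/2
H(S) = -[(1/4)·log₂(1/4) + (1/4)·log₂(1/4) + (1/2)·log₂(1/2)]
  = 0.5000 + 0.5000 + 0.5000
  = 1.5000 bits
H(T|S) = -Σ P(S,T)·log₂ P(T|S), where P(T|S) = P(S,T) / P(S)
  (S=0,T=0): P(T|S) = (5/32)/(1/4) = 5/8;  -(5/32)·log₂(5/8) = 0.1059
  (S=0,T=1): P(T|S) = (1/16)/(1/4) = 1/4;  -(1/16)·log₂(1/4) = 0.1250
  (S=0,T=2): P(T|S) = (1/32)/(1/4) = 1/8;  -(1/32)·log₂(1/8) = 0.0938
  (S=1,T=0): P(T|S) = (5/32)/(1/4) = 5/8;  -(5/32)·log₂(5/8) = 0.1059
  (S=1,T=1): P(T|S) = (1/16)/(1/4) = 1/4;  -(1/16)·log₂(1/4) = 0.1250
  (S=1,T=2): P(T|S) = (1/32)/(1/4) = 1/8;  -(1/32)·log₂(1/8) = 0.0938
  (S=2,T=0): P(T|S) = (5/16)/(1/2) = 5/8;  -(5/16)·log₂(5/8) = 0.2119
  (S=2,T=1): P(T|S) = (1/8)/(1/2) = 1/4;  -(1/8)·log₂(1/4) = 0.2500
  (S=2,T=2): P(T|S) = (1/16)/(1/2) = 1/8;  -(1/16)·log₂(1/8) = 0.1875
H(T|S) = 0.1059 + 0.1250 + 0.0938 + 0.1059 + 0.1250 + 0.0938 + 0.2119 + 0.2500 + 0.1875
  = 1.2988 bits
H(S) + H(T|S) = 1.5000 + 1.2988 = 2.7988 bits

Both sides equal 2.7988 bits, so the chain rule holds ✓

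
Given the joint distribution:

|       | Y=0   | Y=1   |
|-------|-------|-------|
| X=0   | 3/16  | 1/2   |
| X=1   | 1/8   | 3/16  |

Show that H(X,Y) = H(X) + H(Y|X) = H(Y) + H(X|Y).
Marginal P(X) (row sums):
  P(X=0) = 3/16 + 1/2 = 11/16
  P(X=1) = 1/8 + 3/16 = 5/16
Marginal P(Y) (column sums):
  P(Y=0) = 3/16 + 1/8 = 5/16
  P(Y=1) = 1/2 + 3/16 = 11/16

Decomposition 1: H(X) + H(Y|X)
H(X) = -[(11/16)·log₂(11/16) + (5/16)·log₂(5/16)]
  = 0.3716 + 0.5244
  = 0.8960 bits
H(Y|X) = -Σ P(X,Y)·log₂ P(Y|X), where P(Y|X) = P(X,Y) / P(X)
  (X=0,Y=0): P(Y|X) = (3/16)/(11/16) = 3/11;  -(3/16)·log₂(3/11) = 0.3515
  (X=0,Y=1): P(Y|X) = (1/2)/(11/16) = 8/11;  -(1/2)·log₂(8/11) = 0.2297
  (X=1,Y=0): P(Y|X) = (1/8)/(5/16) = 2/5;  -(1/8)·log₂(2/5) = 0.1652
  (X=1,Y=1): P(Y|X) = (3/16)/(5/16) = 3/5;  -(3/16)·log₂(3/5) = 0.1382
H(Y|X) = 0.3515 + 0.2297 + 0.1652 + 0.1382
  = 0.8846 bits
H(X) + H(Y|X) = 0.8960 + 0.8846 = 1.7806 bits

Decomposition 2: H(Y) + H(X|Y)
H(Y) = -[(5/16)·log₂(5/16) + (11/16)·log₂(11/16)]
  = 0.5244 + 0.3716
  = 0.8960 bits
H(X|Y) = -Σ P(X,Y)·log₂ P(X|Y), where P(X|Y) = P(X,Y) / P(Y)
  (X=0,Y=0): P(X|Y) = (3/16)/(5/16) = 3/5;  -(3/16)·log₂(3/5) = 0.1382
  (X=0,Y=1): P(X|Y) = (1/2)/(11/16) = 8/11;  -(1/2)·log₂(8/11) = 0.2297
  (X=1,Y=0): P(X|Y) = (1/8)/(5/16) = 2/5;  -(1/8)·log₂(2/5) = 0.1652
  (X=1,Y=1): P(X|Y) = (3/16)/(11/16) = 3/11;  -(3/16)·log₂(3/11) = 0.3515
H(X|Y) = 0.1382 + 0.2297 + 0.1652 + 0.3515
  = 0.8846 bits
H(Y) + H(X|Y) = 0.8960 + 0.8846 = 1.7806 bits

Direct computation of the joint entropy:
H(X,Y) = -[(3/16)·log₂(3/16) + (1/2)·log₂(1/2) + (1/8)·log₂(1/8) + (3/16)·log₂(3/16)]
  = 0.4528 + 0.5000 + 0.3750 + 0.4528
  = 1.7806 bits

All three agree: H(X,Y) = 1.7806 bits ✓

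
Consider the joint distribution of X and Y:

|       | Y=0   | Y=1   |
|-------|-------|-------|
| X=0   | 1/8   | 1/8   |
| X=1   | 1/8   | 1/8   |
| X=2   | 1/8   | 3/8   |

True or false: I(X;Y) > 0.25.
Marginal P(X) (row sums):
  P(X=0) = 1/8 + 1/8 = 1/4
  P(X=1) = 1/8 + 1/8 = 1/4
  P(X=2) = 1/8 + 3/8 = 1/2
Marginal P(Y) (column sums):
  P(Y=0) = 1/8 + 1/8 + 1/8 = 3/8
  P(Y=1) = 1/8 + 1/8 + 3/8 = 5/8

H(X) = -[(1/4)·log₂(1/4) + (1/4)·log₂(1/4) + (1/2)·log₂(1/2)]
  = 0.5000 + 0.5000 + 0.5000
  = 1.5000 bits
H(Y) = -[(3/8)·log₂(3/8) + (5/8)·log₂(5/8)]
  = 0.5306 + 0.4238
  = 0.9544 bits
H(X,Y) = -[(1/8)·log₂(1/8) + (1/8)·log₂(1/8) + (1/8)·log₂(1/8) + (1/8)·log₂(1/8) + (1/8)·log₂(1/8) + (3/8)·log₂(3/8)]
  = 0.3750 + 0.3750 + 0.3750 + 0.3750 + 0.3750 + 0.5306
  = 2.4056 bits

I(X;Y) = H(X) + H(Y) - H(X,Y)
  = 1.5000 + 0.9544 - 2.4056
  = 0.0488 bits

False. I(X;Y) = 0.0488 bits, which is ≤ 0.25 bits.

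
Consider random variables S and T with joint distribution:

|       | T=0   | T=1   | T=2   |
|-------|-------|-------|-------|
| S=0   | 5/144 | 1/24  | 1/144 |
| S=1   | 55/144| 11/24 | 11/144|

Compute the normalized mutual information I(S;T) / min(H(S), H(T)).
Marginal P(S) (row sums):
  P(S=0) = 5/144 + 1/24 + 1/144 = 1/12
  P(S=1) = 55/144 + 11/24 + 11/144 = 11/12
Marginal P(T) (column sums):
  P(T=0) = 5/144 + 55/144 = 5/12
  P(T=1) = 1/24 + 11/24 = 1/2
  P(T=2) = 1/144 + 11/144 = 1/12

H(S) = -[(1/12)·log₂(1/12) + (11/12)·log₂(11/12)]
  = 0.2987 + 0.1151
  = 0.4138 bits
H(T) = -[(5/12)·log₂(5/12) + (1/2)·log₂(1/2) + (1/12)·log₂(1/12)]
  = 0.5263 + 0.5000 + 0.2987
  = 1.3250 bits
H(S,T) = -[(5/144)·log₂(5/144) + (1/24)·log₂(1/24) + (1/144)·log₂(1/144) + (55/144)·log₂(55/144) + (11/24)·log₂(11/24) + (11/144)·log₂(11/144)]
  = 0.1683 + 0.1910 + 0.0498 + 0.5304 + 0.5159 + 0.2834
  = 1.7388 bits

I(S;T) = H(S) + H(T) - H(S,T)
  = 0.4138 + 1.3250 - 1.7388
  = 0.0000 bits

min(H(S), H(T)) = min(0.4138, 1.3250) = 0.4138 bits
Normalized MI = 0.0000 / 0.4138 = 0.0000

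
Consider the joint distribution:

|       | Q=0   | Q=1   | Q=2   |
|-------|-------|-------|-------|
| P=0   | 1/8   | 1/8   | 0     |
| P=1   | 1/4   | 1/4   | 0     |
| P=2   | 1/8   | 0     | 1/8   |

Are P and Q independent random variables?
Marginal P(P) (row sums):
  P(P=0) = 1/8 + 1/8 + 0 = 1/4
  P(P=1) = 1/4 + 1/4 + 0 = 1/2
  P(P=2) = 1/8 + 0 + 1/8 = 1/4
Marginal P(Q) (column sums):
  P(Q=0) = 1/8 + 1/4 + 1/8 = 1/2
  P(Q=1) = 1/8 + 1/4 + 0 = 3/8
  P(Q=2) = 0 + 0 + 1/8 = 1/8

P and Q are independent iff P(P=i,Q=j) = P(P=i)·P(Q=j) for every cell.
  P(P=0)·P(Q=1) = 1/4 × 3/8 = 3/32, but P(P=0,Q=1) = 1/8 ✗

No, P and Q are not independent. Quantitatively, I(P;Q) > 0:

H(P) = -[(1/4)·log₂(1/4) + (1/2)·log₂(1/2) + (1/4)·log₂(1/4)]
  = 0.5000 + 0.5000 + 0.5000
  = 1.5000 bits
H(Q) = -[(1/2)·log₂(1/2) + (3/8)·log₂(3/8) + (1/8)·log₂(1/8)]
  = 0.5000 + 0.5306 + 0.3750
  = 1.4056 bits
H(P,Q) = -[(1/8)·log₂(1/8) + (1/8)·log₂(1/8) + (1/4)·log₂(1/4) + (1/4)·log₂(1/4) + (1/8)·log₂(1/8) + (1/8)·log₂(1/8)]
  = 0.3750 + 0.3750 + 0.5000 + 0.5000 + 0.3750 + 0.3750
  = 2.5000 bits
I(P;Q) = H(P) + H(Q) - H(P,Q) = 1.5000 + 1.4056 - 2.5000 = 0.4056 bits > 0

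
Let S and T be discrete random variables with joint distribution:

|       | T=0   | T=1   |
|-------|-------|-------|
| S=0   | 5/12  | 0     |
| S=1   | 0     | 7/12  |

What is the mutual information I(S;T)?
Marginal P(S) (row sums):
  P(S=0) = 5/12 + 0 = 5/12
  P(S=1) = 0 + 7/12 = 7/12
Marginal P(T) (column sums):
  P(T=0) = 5/12 + 0 = 5/12
  P(T=1) = 0 + 7/12 = 7/12

H(S) = -[(5/12)·log₂(5/12) + (7/12)·log₂(7/12)]
  = 0.5263 + 0.4536
  = 0.9799 bits
H(T) = -[(5/12)·log₂(5/12) + (7/12)·log₂(7/12)]
  = 0.5263 + 0.4536
  = 0.9799 bits
H(S,T) = -[(5/12)·log₂(5/12) + (7/12)·log₂(7/12)]
  = 0.5263 + 0.4536
  = 0.9799 bits

I(S;T) = H(S) + H(T) - H(S,T)
  = 0.9799 + 0.9799 - 0.9799
  = 0.9799 bits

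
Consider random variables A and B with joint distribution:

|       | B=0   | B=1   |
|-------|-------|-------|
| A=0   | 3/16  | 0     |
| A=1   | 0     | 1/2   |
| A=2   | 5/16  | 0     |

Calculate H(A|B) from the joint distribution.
Marginal P(B) (column sums):
  P(B=0) = 3/16 + 0 + 5/16 = 1/2
  P(B=1) = 0 + 1/2 + 0 = 1/2

H(A|B) = -Σ P(A,B)·log₂ P(A|B), where P(A|B) = P(A,B) / P(B)
  (cells with P(A,B) = 0 contribute 0)
  (A=0,B=0): P(A|B) = (3/16)/(1/2) = 3/8;  -(3/16)·log₂(3/8) = 0.2653
  (A=1,B=1): P(A|B) = (1/2)/(1/2) = 1;  -(1/2)·log₂(1) = 0.0000
  (A=2,B=0): P(A|B) = (5/16)/(1/2) = 5/8;  -(5/16)·log₂(5/8) = 0.2119
H(A|B) = 0.2653 + 0.0000 + 0.2119
  = 0.4772 bits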